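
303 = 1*303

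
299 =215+84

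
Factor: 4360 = 2^3*5^1*109^1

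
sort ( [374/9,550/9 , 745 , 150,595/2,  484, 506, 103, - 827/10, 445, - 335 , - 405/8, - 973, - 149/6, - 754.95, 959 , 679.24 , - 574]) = [ - 973, - 754.95,-574 , - 335 , - 827/10 ,-405/8, - 149/6,374/9,550/9,103, 150, 595/2 , 445 , 484,506,679.24,745 , 959] 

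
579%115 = 4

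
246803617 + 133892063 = 380695680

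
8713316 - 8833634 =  - 120318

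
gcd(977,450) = 1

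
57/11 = 5 + 2/11 = 5.18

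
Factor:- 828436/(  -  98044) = 7^1*127^(-1)*193^( - 1) * 29587^1 =207109/24511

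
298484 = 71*4204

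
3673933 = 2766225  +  907708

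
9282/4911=1 + 1457/1637 = 1.89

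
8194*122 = 999668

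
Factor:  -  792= - 2^3*3^2*11^1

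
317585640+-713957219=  - 396371579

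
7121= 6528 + 593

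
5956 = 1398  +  4558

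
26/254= 13/127 = 0.10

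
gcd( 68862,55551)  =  3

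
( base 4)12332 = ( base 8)676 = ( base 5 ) 3241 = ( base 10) 446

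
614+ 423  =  1037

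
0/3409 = 0= 0.00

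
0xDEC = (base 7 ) 13251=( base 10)3564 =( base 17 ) c5b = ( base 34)32S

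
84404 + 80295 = 164699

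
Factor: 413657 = 373^1*1109^1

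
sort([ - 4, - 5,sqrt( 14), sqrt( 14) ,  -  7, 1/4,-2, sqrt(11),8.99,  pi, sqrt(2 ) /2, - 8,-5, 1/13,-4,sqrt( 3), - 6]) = [  -  8, - 7, - 6, - 5, - 5, - 4,-4, - 2, 1/13, 1/4 , sqrt( 2)/2,sqrt ( 3 ),pi, sqrt(11), sqrt(14), sqrt( 14 ),8.99] 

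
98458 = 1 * 98458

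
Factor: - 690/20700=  - 1/30 = - 2^( - 1 ) * 3^( - 1)*5^(  -  1)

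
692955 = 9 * 76995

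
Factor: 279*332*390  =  2^3*3^3*5^1*13^1*31^1*83^1 = 36124920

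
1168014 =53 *22038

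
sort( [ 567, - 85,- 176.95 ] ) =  [ - 176.95, - 85 , 567 ]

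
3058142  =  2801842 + 256300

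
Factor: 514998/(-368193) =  - 171666/122731 = -2^1 * 3^3 *7^( - 1)*11^1*17^2*89^( - 1)*197^( - 1) 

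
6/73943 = 6/73943  =  0.00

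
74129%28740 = 16649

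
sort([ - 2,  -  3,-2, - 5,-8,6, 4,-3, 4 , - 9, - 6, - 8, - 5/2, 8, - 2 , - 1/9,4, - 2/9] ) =[ - 9, - 8, - 8, - 6,- 5,  -  3, - 3, - 5/2, - 2, - 2, - 2, - 2/9, - 1/9,  4, 4, 4,6, 8]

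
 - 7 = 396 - 403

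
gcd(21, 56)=7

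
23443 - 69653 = - 46210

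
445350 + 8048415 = 8493765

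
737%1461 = 737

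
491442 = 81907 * 6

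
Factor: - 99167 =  - 131^1*757^1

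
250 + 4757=5007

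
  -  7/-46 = 7/46 = 0.15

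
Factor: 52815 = 3^1*5^1*7^1  *503^1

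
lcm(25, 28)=700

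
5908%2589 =730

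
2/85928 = 1/42964 = 0.00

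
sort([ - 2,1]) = [  -  2 , 1] 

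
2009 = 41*49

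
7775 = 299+7476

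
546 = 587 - 41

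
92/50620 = 23/12655 = 0.00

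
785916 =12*65493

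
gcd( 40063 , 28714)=1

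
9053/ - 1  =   - 9053+0/1= - 9053.00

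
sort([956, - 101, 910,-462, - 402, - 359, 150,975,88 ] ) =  [-462, - 402, - 359, - 101, 88,150,910, 956,975]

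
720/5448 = 30/227  =  0.13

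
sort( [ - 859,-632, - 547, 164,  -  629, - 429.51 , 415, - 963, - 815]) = [  -  963, - 859, - 815 , - 632, - 629 , - 547,  -  429.51, 164, 415]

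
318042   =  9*35338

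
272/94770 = 136/47385 = 0.00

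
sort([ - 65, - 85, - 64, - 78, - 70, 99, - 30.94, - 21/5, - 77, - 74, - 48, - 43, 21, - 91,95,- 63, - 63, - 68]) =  [ - 91,-85, - 78,- 77, - 74, - 70, - 68, - 65, - 64, - 63,-63, - 48, - 43,-30.94, - 21/5, 21,95, 99]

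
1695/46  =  36 + 39/46= 36.85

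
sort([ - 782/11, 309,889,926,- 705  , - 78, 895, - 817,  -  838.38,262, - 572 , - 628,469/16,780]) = [ - 838.38, - 817, - 705, - 628, - 572, -78 ,  -  782/11,469/16,  262,  309, 780,  889,895,926] 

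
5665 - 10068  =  -4403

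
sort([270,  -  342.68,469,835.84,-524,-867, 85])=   [-867,  -  524, - 342.68,  85, 270, 469, 835.84 ] 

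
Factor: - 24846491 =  - 24846491^1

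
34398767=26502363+7896404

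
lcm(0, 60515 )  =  0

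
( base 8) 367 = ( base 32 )7N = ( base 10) 247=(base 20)c7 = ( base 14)139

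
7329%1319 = 734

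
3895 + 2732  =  6627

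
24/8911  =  24/8911 = 0.00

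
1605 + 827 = 2432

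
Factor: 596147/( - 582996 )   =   - 2^( - 2) *3^( - 1 )*19^( - 1 )*2557^(-1 )*596147^1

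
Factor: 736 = 2^5*23^1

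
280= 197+83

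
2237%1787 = 450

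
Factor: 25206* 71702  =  1807320612 = 2^2*3^1*4201^1*35851^1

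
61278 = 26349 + 34929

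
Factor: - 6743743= -223^1*30241^1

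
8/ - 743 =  - 8/743 = - 0.01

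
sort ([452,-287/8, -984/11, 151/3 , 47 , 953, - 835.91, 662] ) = [  -  835.91,-984/11, - 287/8, 47 , 151/3, 452, 662, 953] 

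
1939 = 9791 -7852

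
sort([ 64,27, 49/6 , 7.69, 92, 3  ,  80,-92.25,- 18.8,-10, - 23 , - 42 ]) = [ - 92.25, - 42, - 23, - 18.8, - 10, 3, 7.69, 49/6, 27, 64, 80, 92]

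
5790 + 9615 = 15405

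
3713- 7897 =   -  4184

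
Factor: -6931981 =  - 7^2*193^1*733^1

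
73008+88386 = 161394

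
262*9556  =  2503672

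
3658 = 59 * 62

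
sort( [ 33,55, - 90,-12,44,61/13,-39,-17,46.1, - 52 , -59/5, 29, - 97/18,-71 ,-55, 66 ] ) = [-90, - 71,-55,-52, -39, - 17,- 12, - 59/5, - 97/18, 61/13,29 , 33 , 44,46.1, 55,66]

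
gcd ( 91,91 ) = 91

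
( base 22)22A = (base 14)530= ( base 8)1776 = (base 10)1022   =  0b1111111110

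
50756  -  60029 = - 9273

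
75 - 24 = 51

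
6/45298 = 3/22649 = 0.00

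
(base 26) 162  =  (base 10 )834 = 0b1101000010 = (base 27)13O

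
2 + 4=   6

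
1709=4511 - 2802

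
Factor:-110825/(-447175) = 143/577 = 11^1*13^1 *577^( - 1)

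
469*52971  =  24843399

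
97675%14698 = 9487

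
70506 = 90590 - 20084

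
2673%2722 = 2673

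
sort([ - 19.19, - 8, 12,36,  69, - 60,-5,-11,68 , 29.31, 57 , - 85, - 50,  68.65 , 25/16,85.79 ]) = [  -  85, - 60, - 50,-19.19, - 11, - 8, -5,25/16,12,29.31, 36, 57, 68, 68.65, 69, 85.79] 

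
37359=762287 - 724928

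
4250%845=25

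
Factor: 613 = 613^1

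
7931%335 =226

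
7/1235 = 7/1235 = 0.01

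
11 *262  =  2882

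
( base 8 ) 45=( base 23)1E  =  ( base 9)41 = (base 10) 37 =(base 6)101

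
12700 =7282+5418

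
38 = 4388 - 4350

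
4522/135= 33 + 67/135 = 33.50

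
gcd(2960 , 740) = 740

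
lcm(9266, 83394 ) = 83394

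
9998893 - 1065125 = 8933768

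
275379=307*897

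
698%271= 156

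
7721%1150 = 821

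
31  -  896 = - 865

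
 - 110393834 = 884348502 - 994742336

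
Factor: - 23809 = -29^1*821^1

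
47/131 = 47/131 = 0.36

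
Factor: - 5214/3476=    - 3/2 = -2^( - 1 ) * 3^1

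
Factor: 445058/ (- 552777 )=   -  2^1*3^( -1)*193^1* 1153^1*184259^( - 1 ) 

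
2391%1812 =579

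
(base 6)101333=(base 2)1111110111001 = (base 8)17671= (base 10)8121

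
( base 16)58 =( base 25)3d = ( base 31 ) 2Q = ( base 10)88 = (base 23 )3J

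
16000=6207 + 9793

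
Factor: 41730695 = 5^1 * 1229^1*6791^1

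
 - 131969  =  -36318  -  95651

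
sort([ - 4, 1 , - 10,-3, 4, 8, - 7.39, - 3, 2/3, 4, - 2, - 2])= [ - 10, - 7.39, - 4, - 3, - 3, - 2 , - 2, 2/3,1, 4,4, 8]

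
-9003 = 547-9550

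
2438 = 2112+326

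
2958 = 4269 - 1311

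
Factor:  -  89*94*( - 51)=426666 = 2^1*3^1*17^1*47^1*89^1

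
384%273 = 111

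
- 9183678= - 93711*98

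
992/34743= 992/34743 = 0.03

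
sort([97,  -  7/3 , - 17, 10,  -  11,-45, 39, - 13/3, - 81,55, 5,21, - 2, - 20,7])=[ - 81, - 45, - 20, - 17,-11, - 13/3,  -  7/3, - 2,5, 7 , 10,21,39, 55, 97 ] 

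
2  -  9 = -7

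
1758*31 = 54498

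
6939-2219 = 4720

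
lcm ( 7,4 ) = 28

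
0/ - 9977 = 0/1=- 0.00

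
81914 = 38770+43144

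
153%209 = 153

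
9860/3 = 3286 + 2/3  =  3286.67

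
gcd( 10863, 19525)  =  71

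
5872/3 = 1957 + 1/3 = 1957.33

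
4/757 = 4/757 = 0.01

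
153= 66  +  87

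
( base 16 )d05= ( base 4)310011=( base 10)3333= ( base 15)ec3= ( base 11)2560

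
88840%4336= 2120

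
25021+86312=111333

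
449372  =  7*64196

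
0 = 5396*0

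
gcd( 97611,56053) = 1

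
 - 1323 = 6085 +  - 7408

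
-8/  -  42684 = 2/10671 = 0.00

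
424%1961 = 424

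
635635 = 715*889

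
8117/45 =180 + 17/45  =  180.38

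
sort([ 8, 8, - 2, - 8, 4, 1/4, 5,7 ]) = [ - 8,  -  2,1/4,4,5, 7, 8 , 8]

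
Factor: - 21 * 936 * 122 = - 2^4 *3^3*7^1*13^1*61^1 =-2398032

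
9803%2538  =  2189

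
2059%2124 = 2059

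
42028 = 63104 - 21076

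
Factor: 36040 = 2^3*5^1*17^1*53^1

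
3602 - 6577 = -2975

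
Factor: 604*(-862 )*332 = -2^5*83^1* 151^1*431^1 = - 172855136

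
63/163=63/163 = 0.39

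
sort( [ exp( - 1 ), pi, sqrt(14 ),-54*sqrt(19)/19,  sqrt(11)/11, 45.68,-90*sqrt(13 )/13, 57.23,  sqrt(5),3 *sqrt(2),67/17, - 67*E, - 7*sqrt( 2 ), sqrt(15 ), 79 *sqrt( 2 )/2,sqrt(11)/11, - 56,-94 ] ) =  [-67*E, - 94,  -  56,-90*sqrt(13)/13,-54*sqrt( 19 )/19, - 7 * sqrt( 2 ), sqrt(11 ) /11, sqrt( 11 )/11,exp(-1), sqrt(5),pi, sqrt (14 ), sqrt(15 ),  67/17 , 3*sqrt(2), 45.68 , 79*sqrt(2 )/2, 57.23 ]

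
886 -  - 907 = 1793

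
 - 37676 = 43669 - 81345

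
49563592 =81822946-32259354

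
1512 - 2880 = - 1368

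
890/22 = 445/11 = 40.45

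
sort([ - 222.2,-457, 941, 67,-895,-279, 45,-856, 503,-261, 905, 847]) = [ -895 ,  -  856,-457, - 279, - 261, - 222.2, 45,67, 503, 847, 905, 941]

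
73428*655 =48095340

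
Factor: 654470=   2^1* 5^1* 65447^1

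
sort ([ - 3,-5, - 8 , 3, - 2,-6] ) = [ - 8,-6, - 5, - 3,- 2,3 ] 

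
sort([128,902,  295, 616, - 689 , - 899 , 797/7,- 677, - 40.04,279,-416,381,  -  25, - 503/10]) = [ - 899,-689, - 677, - 416,-503/10, - 40.04, - 25,797/7, 128,279, 295,381,616, 902]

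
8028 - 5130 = 2898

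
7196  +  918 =8114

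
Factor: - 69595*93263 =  - 6490638485 = - 5^1*31^1*449^1*93263^1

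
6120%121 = 70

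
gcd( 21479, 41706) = 1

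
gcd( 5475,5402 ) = 73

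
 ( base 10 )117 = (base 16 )75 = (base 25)4H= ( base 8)165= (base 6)313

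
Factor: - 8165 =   -  5^1*23^1*71^1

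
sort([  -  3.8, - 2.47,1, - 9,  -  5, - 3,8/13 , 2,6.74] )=[ - 9,-5, - 3.8,-3 , - 2.47, 8/13,1, 2,6.74]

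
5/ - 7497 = -1 + 7492/7497 = - 0.00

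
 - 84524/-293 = 84524/293 =288.48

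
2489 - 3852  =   - 1363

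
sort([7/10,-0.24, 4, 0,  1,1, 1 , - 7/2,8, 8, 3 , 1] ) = [ - 7/2,-0.24,0 , 7/10, 1, 1,1 , 1,  3, 4, 8, 8]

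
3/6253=3/6253  =  0.00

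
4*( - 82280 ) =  - 329120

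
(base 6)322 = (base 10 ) 122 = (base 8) 172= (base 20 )62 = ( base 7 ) 233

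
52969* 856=45341464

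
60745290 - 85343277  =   - 24597987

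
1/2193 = 1/2193 = 0.00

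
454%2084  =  454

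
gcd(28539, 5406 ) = 3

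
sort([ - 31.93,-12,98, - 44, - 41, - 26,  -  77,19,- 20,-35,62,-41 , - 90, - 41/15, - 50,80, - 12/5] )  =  [  -  90, - 77 , - 50, - 44, - 41,-41, - 35,  -  31.93, - 26, - 20, -12,-41/15,-12/5,19,  62,80,  98 ]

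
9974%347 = 258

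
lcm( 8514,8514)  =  8514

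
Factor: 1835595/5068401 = 611865/1689467 = 3^2*5^1*13^ (-1)*13597^1*129959^ (-1)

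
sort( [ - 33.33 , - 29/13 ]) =[ - 33.33, - 29/13]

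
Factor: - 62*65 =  -4030=-2^1*5^1*13^1*31^1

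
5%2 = 1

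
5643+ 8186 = 13829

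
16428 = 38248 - 21820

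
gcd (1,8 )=1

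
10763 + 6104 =16867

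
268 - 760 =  - 492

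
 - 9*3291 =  - 29619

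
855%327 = 201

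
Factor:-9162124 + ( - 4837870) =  - 2^1*6999997^1 = - 13999994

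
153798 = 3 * 51266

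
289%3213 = 289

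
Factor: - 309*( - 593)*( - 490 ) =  - 89786130 = -  2^1*3^1 * 5^1*7^2 * 103^1 * 593^1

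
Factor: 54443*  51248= 2^4*3203^1*54443^1 = 2790094864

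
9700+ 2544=12244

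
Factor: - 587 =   -  587^1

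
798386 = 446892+351494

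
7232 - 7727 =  - 495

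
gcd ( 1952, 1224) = 8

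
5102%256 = 238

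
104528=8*13066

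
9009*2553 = 22999977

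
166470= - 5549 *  ( - 30 ) 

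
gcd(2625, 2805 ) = 15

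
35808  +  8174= 43982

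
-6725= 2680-9405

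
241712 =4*60428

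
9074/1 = 9074 = 9074.00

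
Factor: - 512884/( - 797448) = 128221/199362 =2^ ( - 1)*3^( - 1)*149^( - 1)* 223^ ( - 1)  *128221^1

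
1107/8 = 138 + 3/8=138.38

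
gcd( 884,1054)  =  34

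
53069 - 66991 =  - 13922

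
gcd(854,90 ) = 2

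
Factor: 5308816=2^4*331801^1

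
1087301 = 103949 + 983352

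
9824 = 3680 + 6144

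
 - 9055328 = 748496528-757551856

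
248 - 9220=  - 8972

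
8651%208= 123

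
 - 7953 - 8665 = -16618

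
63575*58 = 3687350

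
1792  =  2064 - 272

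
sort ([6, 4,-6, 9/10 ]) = [- 6, 9/10,4, 6 ]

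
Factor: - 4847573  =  -4847573^1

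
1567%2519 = 1567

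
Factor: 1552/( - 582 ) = -2^3*3^( - 1) =- 8/3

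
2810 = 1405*2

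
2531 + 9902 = 12433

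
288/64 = 4+1/2 = 4.50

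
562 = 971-409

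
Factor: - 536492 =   -  2^2*11^1*89^1*137^1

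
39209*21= 823389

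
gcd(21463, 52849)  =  1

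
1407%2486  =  1407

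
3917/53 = 73 + 48/53  =  73.91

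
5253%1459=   876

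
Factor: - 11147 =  - 71^1*157^1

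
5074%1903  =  1268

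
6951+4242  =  11193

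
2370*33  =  78210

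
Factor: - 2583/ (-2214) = 7/6 = 2^( - 1)*3^ ( - 1)*7^1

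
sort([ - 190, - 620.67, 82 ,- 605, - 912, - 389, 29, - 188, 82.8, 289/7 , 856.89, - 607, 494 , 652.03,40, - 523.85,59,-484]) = [ - 912, - 620.67  , - 607, - 605,-523.85, - 484, - 389, - 190,- 188, 29, 40,289/7 , 59, 82,  82.8, 494, 652.03, 856.89]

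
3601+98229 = 101830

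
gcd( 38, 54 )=2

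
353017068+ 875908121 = 1228925189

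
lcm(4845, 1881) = 159885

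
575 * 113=64975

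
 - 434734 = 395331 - 830065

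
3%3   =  0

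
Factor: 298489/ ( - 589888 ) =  - 421/832 = -2^ (  -  6)*13^( - 1) * 421^1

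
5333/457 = 11 + 306/457 = 11.67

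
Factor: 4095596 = 2^2*31^1 * 33029^1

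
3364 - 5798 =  - 2434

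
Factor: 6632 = 2^3*829^1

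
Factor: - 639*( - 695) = 3^2*5^1*71^1 *139^1 = 444105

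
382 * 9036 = 3451752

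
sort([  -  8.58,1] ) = [-8.58, 1 ] 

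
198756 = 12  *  16563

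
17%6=5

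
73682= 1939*38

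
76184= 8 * 9523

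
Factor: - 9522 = - 2^1 * 3^2*23^2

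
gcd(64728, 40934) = 2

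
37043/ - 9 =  - 4116+1/9 =- 4115.89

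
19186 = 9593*2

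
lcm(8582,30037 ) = 60074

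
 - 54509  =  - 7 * 7787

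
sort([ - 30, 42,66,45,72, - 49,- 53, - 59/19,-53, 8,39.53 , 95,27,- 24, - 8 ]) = [  -  53, - 53,-49, - 30 ,-24,  -  8,  -  59/19 , 8, 27, 39.53, 42,45, 66,72,95]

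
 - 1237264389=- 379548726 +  - 857715663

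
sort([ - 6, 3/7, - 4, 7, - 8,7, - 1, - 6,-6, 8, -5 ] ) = [  -  8, - 6,-6, - 6, - 5, - 4, - 1,3/7, 7 , 7,8 ] 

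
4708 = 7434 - 2726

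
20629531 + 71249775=91879306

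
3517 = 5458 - 1941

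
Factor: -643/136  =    -  2^(-3)*17^ (  -  1)* 643^1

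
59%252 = 59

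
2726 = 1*2726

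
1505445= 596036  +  909409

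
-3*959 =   -  2877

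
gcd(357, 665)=7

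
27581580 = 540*51077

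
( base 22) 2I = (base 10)62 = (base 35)1R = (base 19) 35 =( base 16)3e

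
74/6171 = 74/6171 = 0.01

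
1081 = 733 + 348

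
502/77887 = 502/77887 = 0.01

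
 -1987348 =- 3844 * 517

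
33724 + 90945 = 124669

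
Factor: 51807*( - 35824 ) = -1855933968 = - 2^4*3^1*7^1 * 2239^1*2467^1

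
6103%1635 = 1198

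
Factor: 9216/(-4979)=  -  2^10 * 3^2*13^( - 1)*383^(-1)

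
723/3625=723/3625 =0.20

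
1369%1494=1369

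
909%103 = 85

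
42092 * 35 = 1473220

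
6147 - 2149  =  3998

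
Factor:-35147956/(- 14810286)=17573978/7405143 = 2^1 * 3^(-1 )*23^1*37^ ( - 1 )*61^1 *6263^1*66713^( - 1)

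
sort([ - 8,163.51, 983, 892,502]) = [ - 8 , 163.51, 502, 892, 983 ] 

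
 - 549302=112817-662119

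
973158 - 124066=849092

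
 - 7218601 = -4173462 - 3045139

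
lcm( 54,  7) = 378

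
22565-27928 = - 5363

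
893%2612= 893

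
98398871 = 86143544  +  12255327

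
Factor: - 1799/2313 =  - 3^( - 2 )*7^1 = -  7/9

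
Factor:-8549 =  - 83^1*103^1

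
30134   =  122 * 247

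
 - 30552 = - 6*5092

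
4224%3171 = 1053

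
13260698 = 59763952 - 46503254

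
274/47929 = 274/47929 =0.01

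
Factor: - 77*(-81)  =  6237 = 3^4*7^1 * 11^1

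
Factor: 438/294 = 73/49 = 7^(- 2 )*73^1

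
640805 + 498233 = 1139038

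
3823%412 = 115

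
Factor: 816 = 2^4*3^1*17^1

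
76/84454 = 38/42227 = 0.00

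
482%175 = 132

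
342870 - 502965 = - 160095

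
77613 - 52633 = 24980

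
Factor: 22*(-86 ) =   -  2^2*11^1*43^1 = - 1892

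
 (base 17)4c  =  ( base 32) 2G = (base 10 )80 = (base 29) 2M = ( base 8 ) 120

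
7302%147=99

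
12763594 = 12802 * 997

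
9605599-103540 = 9502059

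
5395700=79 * 68300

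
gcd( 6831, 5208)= 3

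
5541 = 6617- 1076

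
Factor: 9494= 2^1  *  47^1*101^1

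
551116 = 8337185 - 7786069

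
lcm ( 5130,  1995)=35910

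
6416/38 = 168  +  16/19 = 168.84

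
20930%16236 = 4694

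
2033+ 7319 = 9352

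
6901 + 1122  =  8023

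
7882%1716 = 1018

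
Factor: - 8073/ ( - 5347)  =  3^3*13^1*  23^1*5347^( - 1)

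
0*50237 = 0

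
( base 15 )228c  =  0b1110010100100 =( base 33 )6O6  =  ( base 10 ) 7332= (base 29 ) 8KO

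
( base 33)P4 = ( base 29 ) sh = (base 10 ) 829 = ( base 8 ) 1475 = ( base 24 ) 1ad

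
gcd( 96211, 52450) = 1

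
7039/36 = 7039/36 = 195.53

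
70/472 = 35/236 = 0.15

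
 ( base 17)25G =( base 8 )1247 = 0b1010100111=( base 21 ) 1b7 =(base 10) 679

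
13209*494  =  6525246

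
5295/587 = 5295/587 = 9.02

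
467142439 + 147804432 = 614946871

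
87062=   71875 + 15187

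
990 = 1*990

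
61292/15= 61292/15= 4086.13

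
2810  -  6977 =-4167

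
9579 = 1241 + 8338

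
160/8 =20 = 20.00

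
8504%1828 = 1192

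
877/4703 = 877/4703 = 0.19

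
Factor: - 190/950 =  - 1/5 = -5^ ( - 1)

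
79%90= 79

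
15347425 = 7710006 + 7637419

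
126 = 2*63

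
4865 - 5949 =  - 1084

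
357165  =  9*39685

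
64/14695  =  64/14695 =0.00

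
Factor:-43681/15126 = -2^(-1)*3^(-1)*11^2*19^2*2521^(-1)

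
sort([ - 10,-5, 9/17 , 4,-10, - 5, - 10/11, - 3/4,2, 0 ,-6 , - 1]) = [-10, - 10, -6, - 5, - 5, - 1, - 10/11,-3/4 , 0, 9/17, 2,  4]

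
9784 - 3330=6454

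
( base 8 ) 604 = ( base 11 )323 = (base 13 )23B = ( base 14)1DA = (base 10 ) 388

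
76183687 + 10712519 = 86896206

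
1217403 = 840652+376751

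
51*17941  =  914991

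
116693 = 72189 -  - 44504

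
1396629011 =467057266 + 929571745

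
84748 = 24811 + 59937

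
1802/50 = 36 + 1/25= 36.04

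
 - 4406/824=-6 + 269/412 = -5.35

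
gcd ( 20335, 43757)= 49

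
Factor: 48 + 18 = 66=2^1 * 3^1*11^1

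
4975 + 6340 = 11315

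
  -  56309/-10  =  5630+9/10=5630.90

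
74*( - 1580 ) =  - 116920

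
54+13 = 67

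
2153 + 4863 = 7016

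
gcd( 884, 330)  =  2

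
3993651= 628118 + 3365533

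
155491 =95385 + 60106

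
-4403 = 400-4803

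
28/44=7/11=0.64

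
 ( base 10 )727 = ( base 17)28d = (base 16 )2d7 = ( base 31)ne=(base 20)1g7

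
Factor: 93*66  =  6138 = 2^1*3^2 * 11^1 *31^1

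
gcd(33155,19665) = 95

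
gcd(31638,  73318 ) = 2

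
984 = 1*984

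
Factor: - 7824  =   - 2^4*3^1*163^1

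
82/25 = 3 + 7/25 = 3.28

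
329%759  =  329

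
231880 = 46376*5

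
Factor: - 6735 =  - 3^1 * 5^1*449^1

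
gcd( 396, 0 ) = 396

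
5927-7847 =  - 1920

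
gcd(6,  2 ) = 2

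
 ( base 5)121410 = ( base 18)E3F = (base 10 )4605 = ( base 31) 4OH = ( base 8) 10775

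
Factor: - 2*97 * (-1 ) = 2^1 *97^1=194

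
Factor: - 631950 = -2^1*3^1*5^2 * 11^1*383^1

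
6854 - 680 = 6174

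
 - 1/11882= -1/11882 = -0.00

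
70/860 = 7/86 = 0.08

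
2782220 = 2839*980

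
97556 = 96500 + 1056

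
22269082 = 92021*242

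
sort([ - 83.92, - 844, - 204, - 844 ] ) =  [ - 844,  -  844, - 204, - 83.92 ] 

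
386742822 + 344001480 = 730744302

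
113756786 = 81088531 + 32668255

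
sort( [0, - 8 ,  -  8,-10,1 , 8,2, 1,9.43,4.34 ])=[-10, - 8, - 8, 0,1,1, 2,4.34, 8,9.43]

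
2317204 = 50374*46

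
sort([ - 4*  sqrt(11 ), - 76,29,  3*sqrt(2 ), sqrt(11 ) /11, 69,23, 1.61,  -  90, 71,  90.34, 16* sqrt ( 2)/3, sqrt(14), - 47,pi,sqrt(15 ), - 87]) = [ - 90 , - 87, - 76, - 47, - 4*sqrt( 11),  sqrt(11) /11,1.61,pi,sqrt (14 ),sqrt(15 ), 3*sqrt(2 ),  16*sqrt(2)/3,  23, 29, 69, 71,90.34 ]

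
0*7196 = 0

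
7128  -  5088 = 2040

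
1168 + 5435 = 6603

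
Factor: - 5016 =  - 2^3*3^1*11^1*19^1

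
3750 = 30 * 125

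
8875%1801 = 1671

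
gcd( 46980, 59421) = 87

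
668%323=22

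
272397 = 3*90799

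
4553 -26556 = - 22003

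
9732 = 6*1622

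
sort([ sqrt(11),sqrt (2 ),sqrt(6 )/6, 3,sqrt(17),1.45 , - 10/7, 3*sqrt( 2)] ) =[ - 10/7,sqrt(6)/6,sqrt( 2), 1.45,3,  sqrt( 11), sqrt(17),3*sqrt( 2)]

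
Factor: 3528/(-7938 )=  - 2^2*3^( - 2) =-4/9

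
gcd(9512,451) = 41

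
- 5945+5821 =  - 124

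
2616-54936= -52320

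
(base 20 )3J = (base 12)67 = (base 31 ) 2H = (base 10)79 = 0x4f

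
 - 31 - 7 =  - 38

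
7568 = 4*1892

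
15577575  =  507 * 30725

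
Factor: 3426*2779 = 2^1*3^1*7^1 * 397^1*571^1 = 9520854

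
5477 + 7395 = 12872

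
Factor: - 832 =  - 2^6*13^1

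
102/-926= - 51/463=- 0.11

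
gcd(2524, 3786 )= 1262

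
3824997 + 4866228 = 8691225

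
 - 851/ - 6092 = 851/6092 = 0.14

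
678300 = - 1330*( - 510 )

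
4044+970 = 5014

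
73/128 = 73/128 = 0.57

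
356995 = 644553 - 287558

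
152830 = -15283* ( - 10)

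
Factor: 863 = 863^1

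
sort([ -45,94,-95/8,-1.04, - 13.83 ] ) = [ - 45, - 13.83, - 95/8, - 1.04, 94] 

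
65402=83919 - 18517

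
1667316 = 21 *79396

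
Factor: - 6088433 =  - 13^1*103^1 * 4547^1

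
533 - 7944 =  - 7411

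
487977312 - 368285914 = 119691398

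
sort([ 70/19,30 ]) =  [ 70/19, 30 ]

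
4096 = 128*32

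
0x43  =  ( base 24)2J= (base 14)4B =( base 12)57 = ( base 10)67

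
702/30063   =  234/10021 = 0.02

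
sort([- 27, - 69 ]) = [ - 69,-27]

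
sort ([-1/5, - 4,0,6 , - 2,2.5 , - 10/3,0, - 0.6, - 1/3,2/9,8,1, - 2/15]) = [- 4, - 10/3, - 2, - 0.6,- 1/3, - 1/5, - 2/15,  0,0,2/9,1,2.5,6,8]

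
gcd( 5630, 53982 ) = 2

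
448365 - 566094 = - 117729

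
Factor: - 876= -2^2*3^1*73^1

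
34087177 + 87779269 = 121866446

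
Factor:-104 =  - 2^3*13^1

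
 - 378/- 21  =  18 + 0/1 = 18.00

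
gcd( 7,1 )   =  1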